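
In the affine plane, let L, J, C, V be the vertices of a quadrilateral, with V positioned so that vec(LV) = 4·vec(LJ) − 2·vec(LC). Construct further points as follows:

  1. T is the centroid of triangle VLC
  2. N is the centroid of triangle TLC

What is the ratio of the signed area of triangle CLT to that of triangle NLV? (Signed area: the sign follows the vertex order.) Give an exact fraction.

Assign L = (0, 0), J = (1, 0), C = (0, 1), V = (4, -2) — the answer is frame-independent, so this choice is without loss of generality.
1. T is the centroid of triangle VLC ⇒ T = (4/3, -1/3)
2. N is the centroid of triangle TLC ⇒ N = (4/9, 2/9)
2·[CLT] = 4/3, 2·[NLV] = 16/9
[CLT]:[NLV] = 4/3:16/9 = 3/4

[CLT]:[NLV] = 3/4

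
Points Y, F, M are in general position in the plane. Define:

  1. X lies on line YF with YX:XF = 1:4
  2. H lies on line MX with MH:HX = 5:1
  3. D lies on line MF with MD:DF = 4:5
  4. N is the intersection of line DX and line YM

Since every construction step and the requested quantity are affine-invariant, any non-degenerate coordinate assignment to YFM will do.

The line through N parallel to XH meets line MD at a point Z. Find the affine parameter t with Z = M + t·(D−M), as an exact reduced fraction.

Choose coordinates Y = (0, 0), F = (1, 0), M = (0, 1).
1. X lies on line YF with YX:XF = 1:4 ⇒ X = (1/5, 0)
2. H lies on line MX with MH:HX = 5:1 ⇒ H = (1/6, 1/6)
3. D lies on line MF with MD:DF = 4:5 ⇒ D = (4/9, 5/9)
4. N is the intersection of line DX and line YM ⇒ N = (0, -5/11)
through N parallel to XH: direction (-1/30, 1/6); meets MD at Z = (-4/11, 15/11)
Z = M + t·(D−M) with t = -9/11

t = -9/11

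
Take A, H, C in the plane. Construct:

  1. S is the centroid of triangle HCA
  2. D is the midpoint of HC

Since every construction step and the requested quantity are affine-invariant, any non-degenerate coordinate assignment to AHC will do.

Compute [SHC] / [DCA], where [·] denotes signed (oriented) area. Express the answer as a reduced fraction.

[SHC]:[DCA] = 2/3

Work in coordinates with A = (0, 0), H = (1, 0), C = (0, 1).
1. S is the centroid of triangle HCA ⇒ S = (1/3, 1/3)
2. D is the midpoint of HC ⇒ D = (1/2, 1/2)
2·[SHC] = 1/3, 2·[DCA] = 1/2
[SHC]:[DCA] = 1/3:1/2 = 2/3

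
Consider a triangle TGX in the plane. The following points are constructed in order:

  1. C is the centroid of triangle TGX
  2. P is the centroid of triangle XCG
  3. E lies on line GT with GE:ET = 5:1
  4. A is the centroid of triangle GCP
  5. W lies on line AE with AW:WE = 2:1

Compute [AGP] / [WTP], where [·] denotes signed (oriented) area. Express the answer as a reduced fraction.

[AGP]:[WTP] = -3/8

Assign T = (0, 0), G = (1, 0), X = (0, 1) — the answer is frame-independent, so this choice is without loss of generality.
1. C is the centroid of triangle TGX ⇒ C = (1/3, 1/3)
2. P is the centroid of triangle XCG ⇒ P = (4/9, 4/9)
3. E lies on line GT with GE:ET = 5:1 ⇒ E = (1/6, 0)
4. A is the centroid of triangle GCP ⇒ A = (16/27, 7/27)
5. W lies on line AE with AW:WE = 2:1 ⇒ W = (25/81, 7/81)
2·[AGP] = 1/27, 2·[WTP] = -8/81
[AGP]:[WTP] = 1/27:-8/81 = -3/8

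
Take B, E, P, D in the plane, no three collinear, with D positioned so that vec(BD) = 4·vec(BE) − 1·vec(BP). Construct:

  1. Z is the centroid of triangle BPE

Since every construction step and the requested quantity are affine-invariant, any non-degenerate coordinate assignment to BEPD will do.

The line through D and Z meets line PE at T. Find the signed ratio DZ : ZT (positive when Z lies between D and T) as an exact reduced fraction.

DZ:ZT = -7

Assign B = (0, 0), E = (1, 0), P = (0, 1), D = (4, -1) — the answer is frame-independent, so this choice is without loss of generality.
1. Z is the centroid of triangle BPE ⇒ Z = (1/3, 1/3)
line DZ meets PE at T = (6/7, 1/7)
Z = D + t·(T−D) with t = 7/6, so DZ:ZT = 7/6:-1/6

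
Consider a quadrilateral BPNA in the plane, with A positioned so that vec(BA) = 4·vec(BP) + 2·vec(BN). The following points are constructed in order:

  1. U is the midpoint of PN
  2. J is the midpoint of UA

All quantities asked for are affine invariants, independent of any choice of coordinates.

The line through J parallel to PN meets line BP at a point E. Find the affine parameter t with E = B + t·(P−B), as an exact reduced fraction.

t = 7/2

Set B = (0, 0), P = (1, 0), N = (0, 1), A = (4, 2); any affine frame gives the same invariant.
1. U is the midpoint of PN ⇒ U = (1/2, 1/2)
2. J is the midpoint of UA ⇒ J = (9/4, 5/4)
through J parallel to PN: direction (-1, 1); meets BP at E = (7/2, 0)
E = B + t·(P−B) with t = 7/2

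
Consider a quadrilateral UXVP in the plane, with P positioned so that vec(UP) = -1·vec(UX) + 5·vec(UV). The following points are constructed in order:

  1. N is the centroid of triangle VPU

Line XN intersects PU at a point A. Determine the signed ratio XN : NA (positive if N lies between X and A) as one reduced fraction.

Assign U = (0, 0), X = (1, 0), V = (0, 1), P = (-1, 5) — the answer is frame-independent, so this choice is without loss of generality.
1. N is the centroid of triangle VPU ⇒ N = (-1/3, 2)
line XN meets PU at A = (-3/7, 15/7)
N = X + t·(A−X) with t = 14/15, so XN:NA = 14/15:1/15

XN:NA = 14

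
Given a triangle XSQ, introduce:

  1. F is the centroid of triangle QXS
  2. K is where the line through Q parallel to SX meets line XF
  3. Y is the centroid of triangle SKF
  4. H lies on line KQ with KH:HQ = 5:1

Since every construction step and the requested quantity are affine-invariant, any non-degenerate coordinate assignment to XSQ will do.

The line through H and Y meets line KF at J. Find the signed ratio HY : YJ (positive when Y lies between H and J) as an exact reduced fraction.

Set X = (0, 0), S = (1, 0), Q = (0, 1); any affine frame gives the same invariant.
1. F is the centroid of triangle QXS ⇒ F = (1/3, 1/3)
2. K is where the line through Q parallel to SX meets line XF ⇒ K = (1, 1)
3. Y is the centroid of triangle SKF ⇒ Y = (7/9, 4/9)
4. H lies on line KQ with KH:HQ = 5:1 ⇒ H = (1/6, 1)
line HY meets KF at J = (38/63, 38/63)
Y = H + t·(J−H) with t = 7/5, so HY:YJ = 7/5:-2/5

HY:YJ = -7/2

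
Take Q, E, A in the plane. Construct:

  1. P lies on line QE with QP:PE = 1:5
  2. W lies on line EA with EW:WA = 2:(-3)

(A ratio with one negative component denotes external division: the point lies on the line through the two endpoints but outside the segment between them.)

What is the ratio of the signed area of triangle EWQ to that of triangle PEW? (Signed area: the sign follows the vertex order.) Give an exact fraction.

Work in coordinates with Q = (0, 0), E = (1, 0), A = (0, 1).
1. P lies on line QE with QP:PE = 1:5 ⇒ P = (1/6, 0)
2. W lies on line EA with EW:WA = 2:(-3) ⇒ W = (3, -2)
2·[EWQ] = -2, 2·[PEW] = -5/3
[EWQ]:[PEW] = -2:-5/3 = 6/5

[EWQ]:[PEW] = 6/5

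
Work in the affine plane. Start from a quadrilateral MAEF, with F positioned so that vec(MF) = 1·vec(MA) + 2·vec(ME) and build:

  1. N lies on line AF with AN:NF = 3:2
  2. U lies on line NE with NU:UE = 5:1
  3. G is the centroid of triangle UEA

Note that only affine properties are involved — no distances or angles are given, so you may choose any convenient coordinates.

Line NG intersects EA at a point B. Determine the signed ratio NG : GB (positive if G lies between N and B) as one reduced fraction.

Assign M = (0, 0), A = (1, 0), E = (0, 1), F = (1, 2) — the answer is frame-independent, so this choice is without loss of generality.
1. N lies on line AF with AN:NF = 3:2 ⇒ N = (1, 6/5)
2. U lies on line NE with NU:UE = 5:1 ⇒ U = (1/6, 31/30)
3. G is the centroid of triangle UEA ⇒ G = (7/18, 61/90)
line NG meets EA at B = (6/17, 11/17)
G = N + t·(B−N) with t = 17/18, so NG:GB = 17/18:1/18

NG:GB = 17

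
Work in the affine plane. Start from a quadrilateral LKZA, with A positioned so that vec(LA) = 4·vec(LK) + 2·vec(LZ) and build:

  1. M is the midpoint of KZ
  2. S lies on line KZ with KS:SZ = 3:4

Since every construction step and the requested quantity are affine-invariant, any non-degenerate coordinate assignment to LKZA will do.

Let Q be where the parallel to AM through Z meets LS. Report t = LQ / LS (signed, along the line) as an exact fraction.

t = 49/9

Set L = (0, 0), K = (1, 0), Z = (0, 1), A = (4, 2); any affine frame gives the same invariant.
1. M is the midpoint of KZ ⇒ M = (1/2, 1/2)
2. S lies on line KZ with KS:SZ = 3:4 ⇒ S = (4/7, 3/7)
through Z parallel to AM: direction (-7/2, -3/2); meets LS at Q = (28/9, 7/3)
Q = L + t·(S−L) with t = 49/9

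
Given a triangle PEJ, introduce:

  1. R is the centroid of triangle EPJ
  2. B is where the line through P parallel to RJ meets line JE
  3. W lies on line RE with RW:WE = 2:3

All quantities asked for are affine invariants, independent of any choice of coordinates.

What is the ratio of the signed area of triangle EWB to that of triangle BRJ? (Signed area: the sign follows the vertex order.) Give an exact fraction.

Assign P = (0, 0), E = (1, 0), J = (0, 1) — the answer is frame-independent, so this choice is without loss of generality.
1. R is the centroid of triangle EPJ ⇒ R = (1/3, 1/3)
2. B is where the line through P parallel to RJ meets line JE ⇒ B = (-1, 2)
3. W lies on line RE with RW:WE = 2:3 ⇒ W = (3/5, 1/5)
2·[EWB] = -2/5, 2·[BRJ] = 1/3
[EWB]:[BRJ] = -2/5:1/3 = -6/5

[EWB]:[BRJ] = -6/5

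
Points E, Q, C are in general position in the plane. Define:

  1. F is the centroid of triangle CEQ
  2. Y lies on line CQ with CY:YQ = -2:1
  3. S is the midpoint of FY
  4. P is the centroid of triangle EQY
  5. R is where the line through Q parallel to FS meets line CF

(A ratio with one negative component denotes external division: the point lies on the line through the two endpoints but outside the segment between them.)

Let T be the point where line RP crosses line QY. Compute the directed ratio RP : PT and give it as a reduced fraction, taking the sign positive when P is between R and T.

Work in coordinates with E = (0, 0), Q = (1, 0), C = (0, 1).
1. F is the centroid of triangle CEQ ⇒ F = (1/3, 1/3)
2. Y lies on line CQ with CY:YQ = -2:1 ⇒ Y = (2, -1)
3. S is the midpoint of FY ⇒ S = (7/6, -1/3)
4. P is the centroid of triangle EQY ⇒ P = (1, -1/3)
5. R is where the line through Q parallel to FS meets line CF ⇒ R = (1/6, 2/3)
line RP meets QY at T = (-2/3, 5/3)
P = R + t·(T−R) with t = -1, so RP:PT = -1:2

RP:PT = -1/2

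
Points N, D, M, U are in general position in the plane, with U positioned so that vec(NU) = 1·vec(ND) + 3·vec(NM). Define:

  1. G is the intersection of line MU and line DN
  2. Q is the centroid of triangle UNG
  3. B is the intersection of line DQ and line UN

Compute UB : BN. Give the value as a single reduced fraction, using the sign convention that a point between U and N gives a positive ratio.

UB:BN = 5/2

Work in coordinates with N = (0, 0), D = (1, 0), M = (0, 1), U = (1, 3).
1. G is the intersection of line MU and line DN ⇒ G = (-1/2, 0)
2. Q is the centroid of triangle UNG ⇒ Q = (1/6, 1)
3. B is the intersection of line DQ and line UN ⇒ B = (2/7, 6/7)
B = U + t·(N−U) with t = 5/7, so UB:BN = t:(1−t) = 5/7:2/7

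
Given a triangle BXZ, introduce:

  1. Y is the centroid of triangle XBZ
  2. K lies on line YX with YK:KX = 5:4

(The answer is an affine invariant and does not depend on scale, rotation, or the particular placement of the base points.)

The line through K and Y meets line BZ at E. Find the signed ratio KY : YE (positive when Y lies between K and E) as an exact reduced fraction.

KY:YE = 10/9

Assign B = (0, 0), X = (1, 0), Z = (0, 1) — the answer is frame-independent, so this choice is without loss of generality.
1. Y is the centroid of triangle XBZ ⇒ Y = (1/3, 1/3)
2. K lies on line YX with YK:KX = 5:4 ⇒ K = (19/27, 4/27)
line KY meets BZ at E = (0, 1/2)
Y = K + t·(E−K) with t = 10/19, so KY:YE = 10/19:9/19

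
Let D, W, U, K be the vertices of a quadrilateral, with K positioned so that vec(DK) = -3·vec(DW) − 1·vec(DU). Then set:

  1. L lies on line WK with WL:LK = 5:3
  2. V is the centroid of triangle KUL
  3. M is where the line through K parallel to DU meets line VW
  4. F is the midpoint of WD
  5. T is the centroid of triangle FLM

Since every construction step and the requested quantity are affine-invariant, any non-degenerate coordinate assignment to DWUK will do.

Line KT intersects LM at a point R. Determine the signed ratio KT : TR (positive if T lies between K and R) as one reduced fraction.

KT:TR = -217/73

Work in coordinates with D = (0, 0), W = (1, 0), U = (0, 1), K = (-3, -1).
1. L lies on line WK with WL:LK = 5:3 ⇒ L = (-3/2, -5/8)
2. V is the centroid of triangle KUL ⇒ V = (-3/2, -5/24)
3. M is where the line through K parallel to DU meets line VW ⇒ M = (-3, -1/3)
4. F is the midpoint of WD ⇒ F = (1/2, 0)
5. T is the centroid of triangle FLM ⇒ T = (-4/3, -23/72)
line KT meets LM at R = (-411/217, -17/31)
T = K + t·(R−K) with t = 217/144, so KT:TR = 217/144:-73/144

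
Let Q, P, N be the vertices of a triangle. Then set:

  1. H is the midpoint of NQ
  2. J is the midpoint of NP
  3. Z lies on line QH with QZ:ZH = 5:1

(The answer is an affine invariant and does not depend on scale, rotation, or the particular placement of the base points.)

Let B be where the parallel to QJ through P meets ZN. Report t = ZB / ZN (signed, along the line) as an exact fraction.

Choose coordinates Q = (0, 0), P = (1, 0), N = (0, 1).
1. H is the midpoint of NQ ⇒ H = (0, 1/2)
2. J is the midpoint of NP ⇒ J = (1/2, 1/2)
3. Z lies on line QH with QZ:ZH = 5:1 ⇒ Z = (0, 5/12)
through P parallel to QJ: direction (1/2, 1/2); meets ZN at B = (0, -1)
B = Z + t·(N−Z) with t = -17/7

t = -17/7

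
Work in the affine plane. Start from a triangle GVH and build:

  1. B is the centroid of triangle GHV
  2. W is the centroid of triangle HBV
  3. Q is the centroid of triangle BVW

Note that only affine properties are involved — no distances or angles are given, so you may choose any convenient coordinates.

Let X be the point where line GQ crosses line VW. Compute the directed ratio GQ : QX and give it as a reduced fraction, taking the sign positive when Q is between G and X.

Work in coordinates with G = (0, 0), V = (1, 0), H = (0, 1).
1. B is the centroid of triangle GHV ⇒ B = (1/3, 1/3)
2. W is the centroid of triangle HBV ⇒ W = (4/9, 4/9)
3. Q is the centroid of triangle BVW ⇒ Q = (16/27, 7/27)
line GQ meets VW at X = (64/99, 28/99)
Q = G + t·(X−G) with t = 11/12, so GQ:QX = 11/12:1/12

GQ:QX = 11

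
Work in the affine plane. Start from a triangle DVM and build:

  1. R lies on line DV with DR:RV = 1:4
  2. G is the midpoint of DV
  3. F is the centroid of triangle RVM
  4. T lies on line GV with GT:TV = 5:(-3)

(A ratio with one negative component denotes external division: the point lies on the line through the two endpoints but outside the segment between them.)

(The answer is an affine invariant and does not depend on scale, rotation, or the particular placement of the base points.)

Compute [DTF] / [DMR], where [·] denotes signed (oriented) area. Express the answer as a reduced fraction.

Choose coordinates D = (0, 0), V = (1, 0), M = (0, 1).
1. R lies on line DV with DR:RV = 1:4 ⇒ R = (1/5, 0)
2. G is the midpoint of DV ⇒ G = (1/2, 0)
3. F is the centroid of triangle RVM ⇒ F = (2/5, 1/3)
4. T lies on line GV with GT:TV = 5:(-3) ⇒ T = (7/4, 0)
2·[DTF] = 7/12, 2·[DMR] = -1/5
[DTF]:[DMR] = 7/12:-1/5 = -35/12

[DTF]:[DMR] = -35/12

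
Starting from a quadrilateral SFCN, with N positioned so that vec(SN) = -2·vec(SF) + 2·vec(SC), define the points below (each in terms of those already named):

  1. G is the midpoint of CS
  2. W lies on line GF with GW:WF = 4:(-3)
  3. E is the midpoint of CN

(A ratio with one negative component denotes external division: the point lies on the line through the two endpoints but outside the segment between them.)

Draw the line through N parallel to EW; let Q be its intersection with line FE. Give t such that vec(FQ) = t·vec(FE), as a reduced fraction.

Assign S = (0, 0), F = (1, 0), C = (0, 1), N = (-2, 2) — the answer is frame-independent, so this choice is without loss of generality.
1. G is the midpoint of CS ⇒ G = (0, 1/2)
2. W lies on line GF with GW:WF = 4:(-3) ⇒ W = (4, -3/2)
3. E is the midpoint of CN ⇒ E = (-1, 3/2)
through N parallel to EW: direction (5, -3); meets FE at Q = (-1/3, 1)
Q = F + t·(E−F) with t = 2/3

t = 2/3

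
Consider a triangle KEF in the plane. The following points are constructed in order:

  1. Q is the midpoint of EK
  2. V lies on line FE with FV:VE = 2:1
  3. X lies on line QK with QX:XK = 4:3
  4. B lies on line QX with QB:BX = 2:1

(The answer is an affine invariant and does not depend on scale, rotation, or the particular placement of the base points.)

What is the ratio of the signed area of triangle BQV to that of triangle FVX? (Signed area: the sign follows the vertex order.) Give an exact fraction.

[BQV]:[FVX] = -4/33

Set K = (0, 0), E = (1, 0), F = (0, 1); any affine frame gives the same invariant.
1. Q is the midpoint of EK ⇒ Q = (1/2, 0)
2. V lies on line FE with FV:VE = 2:1 ⇒ V = (2/3, 1/3)
3. X lies on line QK with QX:XK = 4:3 ⇒ X = (3/14, 0)
4. B lies on line QX with QB:BX = 2:1 ⇒ B = (13/42, 0)
2·[BQV] = 4/63, 2·[FVX] = -11/21
[BQV]:[FVX] = 4/63:-11/21 = -4/33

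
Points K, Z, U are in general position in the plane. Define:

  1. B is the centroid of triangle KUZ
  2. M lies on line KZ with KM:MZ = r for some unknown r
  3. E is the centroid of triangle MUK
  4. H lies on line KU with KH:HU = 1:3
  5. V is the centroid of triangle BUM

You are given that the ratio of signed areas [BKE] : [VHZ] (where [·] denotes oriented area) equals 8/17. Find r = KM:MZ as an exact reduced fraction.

Work in coordinates with K = (0, 0), Z = (1, 0), U = (0, 1).
1. B is the centroid of triangle KUZ ⇒ B = (1/3, 1/3)
2. With KM:MZ = r, write λ = r/(r+1) so M = K + λ·(Z−K); M is affine-linear in λ
3. E is the centroid of triangle MUK ⇒ E is an affine combination of earlier points and hence also affine-linear in λ
4. H lies on line KU with KH:HU = 1:3 ⇒ H = (0, 1/4)
5. V is the centroid of triangle BUM ⇒ V is an affine combination of earlier points and hence also affine-linear in λ
Every point depending on M is an affine combination of M and λ-independent points, so each such coordinate is linear in λ; the λ² term in each signed area is a multiple of (Z−K)×(Z−K) = 0, so 2·[BKE] and 2·[VHZ] are each linear in λ. Evaluating at λ=0 and λ=1:
  2·[BKE] = 1/9·λ − 1/9,   2·[VHZ] = 1/12·λ + 2/9
So [BKE]:[VHZ] = (1/9·λ − 1/9) / (1/12·λ + 2/9). Setting this equal to 8/17:
  1/9·λ − 1/9 = 8/17·(1/12·λ + 2/9)  ⇒  λ = 3
Then r = λ/(1−λ) = (3)/(-2) = -3/2. Check: with r = -3/2, M = (3, 0) and [BKE]:[VHZ] = 8/17 as required.

r = -3/2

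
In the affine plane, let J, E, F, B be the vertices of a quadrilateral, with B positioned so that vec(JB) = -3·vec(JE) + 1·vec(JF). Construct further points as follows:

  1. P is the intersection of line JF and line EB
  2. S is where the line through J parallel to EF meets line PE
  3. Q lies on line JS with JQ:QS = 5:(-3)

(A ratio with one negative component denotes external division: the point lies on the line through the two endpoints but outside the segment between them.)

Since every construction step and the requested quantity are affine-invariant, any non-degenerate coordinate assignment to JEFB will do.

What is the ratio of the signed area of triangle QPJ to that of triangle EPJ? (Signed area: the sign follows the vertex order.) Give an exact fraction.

Set J = (0, 0), E = (1, 0), F = (0, 1), B = (-3, 1); any affine frame gives the same invariant.
1. P is the intersection of line JF and line EB ⇒ P = (0, 1/4)
2. S is where the line through J parallel to EF meets line PE ⇒ S = (-1/3, 1/3)
3. Q lies on line JS with JQ:QS = 5:(-3) ⇒ Q = (-5/6, 5/6)
2·[QPJ] = -5/24, 2·[EPJ] = 1/4
[QPJ]:[EPJ] = -5/24:1/4 = -5/6

[QPJ]:[EPJ] = -5/6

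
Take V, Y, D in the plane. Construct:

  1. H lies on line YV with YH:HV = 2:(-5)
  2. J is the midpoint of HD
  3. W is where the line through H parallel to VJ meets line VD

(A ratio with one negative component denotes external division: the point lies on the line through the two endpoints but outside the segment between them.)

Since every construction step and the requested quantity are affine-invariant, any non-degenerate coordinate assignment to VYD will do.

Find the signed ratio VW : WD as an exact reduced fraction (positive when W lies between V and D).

Choose coordinates V = (0, 0), Y = (1, 0), D = (0, 1).
1. H lies on line YV with YH:HV = 2:(-5) ⇒ H = (5/3, 0)
2. J is the midpoint of HD ⇒ J = (5/6, 1/2)
3. W is where the line through H parallel to VJ meets line VD ⇒ W = (0, -1)
W = V + t·(D−V) with t = -1, so VW:WD = t:(1−t) = -1:2

VW:WD = -1/2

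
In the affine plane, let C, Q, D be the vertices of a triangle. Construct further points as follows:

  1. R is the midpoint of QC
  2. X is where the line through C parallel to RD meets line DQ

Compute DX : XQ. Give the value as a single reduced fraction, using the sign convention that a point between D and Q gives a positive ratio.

DX:XQ = -1/2

Work in coordinates with C = (0, 0), Q = (1, 0), D = (0, 1).
1. R is the midpoint of QC ⇒ R = (1/2, 0)
2. X is where the line through C parallel to RD meets line DQ ⇒ X = (-1, 2)
X = D + t·(Q−D) with t = -1, so DX:XQ = t:(1−t) = -1:2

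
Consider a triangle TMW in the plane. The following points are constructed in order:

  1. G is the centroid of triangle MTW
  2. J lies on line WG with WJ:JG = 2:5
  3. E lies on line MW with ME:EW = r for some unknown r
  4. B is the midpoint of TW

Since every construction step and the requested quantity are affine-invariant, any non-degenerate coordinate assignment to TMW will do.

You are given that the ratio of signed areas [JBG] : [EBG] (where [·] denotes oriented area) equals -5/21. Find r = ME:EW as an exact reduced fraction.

Set T = (0, 0), M = (1, 0), W = (0, 1); any affine frame gives the same invariant.
1. G is the centroid of triangle MTW ⇒ G = (1/3, 1/3)
2. J lies on line WG with WJ:JG = 2:5 ⇒ J = (2/21, 17/21)
3. With ME:EW = r, write λ = r/(r+1) so E = M + λ·(W−M); E is affine-linear in λ
4. B is the midpoint of TW ⇒ B = (0, 1/2)
Every point depending on E is an affine combination of E and λ-independent points, so each such coordinate is linear in λ; the λ² term in each signed area is a multiple of (W−M)×(W−M) = 0, so 2·[JBG] and 2·[EBG] are each linear in λ. Evaluating at λ=0 and λ=1:
  2·[JBG] = 5/42,   2·[EBG] = 1/6·λ
So [JBG]:[EBG] = (5/42) / (1/6·λ). Setting this equal to -5/21:
  5/42 = -5/21·(1/6·λ)  ⇒  λ = -3
Then r = λ/(1−λ) = (-3)/(4) = -3/4. Check: with r = -3/4, E = (4, -3) and [JBG]:[EBG] = -5/21 as required.

r = -3/4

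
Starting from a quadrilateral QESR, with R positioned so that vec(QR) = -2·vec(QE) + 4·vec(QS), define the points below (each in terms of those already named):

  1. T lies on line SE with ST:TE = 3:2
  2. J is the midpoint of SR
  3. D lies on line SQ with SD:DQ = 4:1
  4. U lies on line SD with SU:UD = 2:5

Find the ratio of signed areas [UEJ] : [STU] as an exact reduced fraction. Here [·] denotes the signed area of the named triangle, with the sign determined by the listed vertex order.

Set Q = (0, 0), E = (1, 0), S = (0, 1), R = (-2, 4); any affine frame gives the same invariant.
1. T lies on line SE with ST:TE = 3:2 ⇒ T = (3/5, 2/5)
2. J is the midpoint of SR ⇒ J = (-1, 5/2)
3. D lies on line SQ with SD:DQ = 4:1 ⇒ D = (0, 1/5)
4. U lies on line SD with SU:UD = 2:5 ⇒ U = (0, 27/35)
2·[UEJ] = 67/70, 2·[STU] = -24/175
[UEJ]:[STU] = 67/70:-24/175 = -335/48

[UEJ]:[STU] = -335/48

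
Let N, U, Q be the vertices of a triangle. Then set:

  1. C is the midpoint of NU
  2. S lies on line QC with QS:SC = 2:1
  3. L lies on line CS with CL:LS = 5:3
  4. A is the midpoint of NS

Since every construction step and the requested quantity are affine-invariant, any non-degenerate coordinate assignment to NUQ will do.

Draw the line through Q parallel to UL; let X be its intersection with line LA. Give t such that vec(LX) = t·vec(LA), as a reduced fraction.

Assign N = (0, 0), U = (1, 0), Q = (0, 1) — the answer is frame-independent, so this choice is without loss of generality.
1. C is the midpoint of NU ⇒ C = (1/2, 0)
2. S lies on line QC with QS:SC = 2:1 ⇒ S = (1/3, 1/3)
3. L lies on line CS with CL:LS = 5:3 ⇒ L = (19/48, 5/24)
4. A is the midpoint of NS ⇒ A = (1/6, 1/6)
through Q parallel to UL: direction (-29/48, 5/24); meets LA at X = (551/336, 73/168)
X = L + t·(A−L) with t = -38/7

t = -38/7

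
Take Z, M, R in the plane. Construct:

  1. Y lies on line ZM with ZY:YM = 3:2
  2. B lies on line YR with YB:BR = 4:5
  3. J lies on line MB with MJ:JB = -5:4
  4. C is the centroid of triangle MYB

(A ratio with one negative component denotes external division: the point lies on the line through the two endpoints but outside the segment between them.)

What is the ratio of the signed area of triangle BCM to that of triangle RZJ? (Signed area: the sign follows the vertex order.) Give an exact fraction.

Choose coordinates Z = (0, 0), M = (1, 0), R = (0, 1).
1. Y lies on line ZM with ZY:YM = 3:2 ⇒ Y = (3/5, 0)
2. B lies on line YR with YB:BR = 4:5 ⇒ B = (1/3, 4/9)
3. J lies on line MB with MJ:JB = -5:4 ⇒ J = (-7/3, 20/9)
4. C is the centroid of triangle MYB ⇒ C = (29/45, 4/27)
2·[BCM] = 8/135, 2·[RZJ] = -7/3
[BCM]:[RZJ] = 8/135:-7/3 = -8/315

[BCM]:[RZJ] = -8/315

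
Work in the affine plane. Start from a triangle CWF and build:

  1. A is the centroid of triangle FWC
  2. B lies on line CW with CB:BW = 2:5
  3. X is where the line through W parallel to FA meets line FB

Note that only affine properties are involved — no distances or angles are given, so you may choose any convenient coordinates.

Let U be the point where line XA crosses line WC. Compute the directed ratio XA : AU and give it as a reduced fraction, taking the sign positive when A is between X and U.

XA:AU = 9

Work in coordinates with C = (0, 0), W = (1, 0), F = (0, 1).
1. A is the centroid of triangle FWC ⇒ A = (1/3, 1/3)
2. B lies on line CW with CB:BW = 2:5 ⇒ B = (2/7, 0)
3. X is where the line through W parallel to FA meets line FB ⇒ X = (-2/3, 10/3)
line XA meets WC at U = (4/9, 0)
A = X + t·(U−X) with t = 9/10, so XA:AU = 9/10:1/10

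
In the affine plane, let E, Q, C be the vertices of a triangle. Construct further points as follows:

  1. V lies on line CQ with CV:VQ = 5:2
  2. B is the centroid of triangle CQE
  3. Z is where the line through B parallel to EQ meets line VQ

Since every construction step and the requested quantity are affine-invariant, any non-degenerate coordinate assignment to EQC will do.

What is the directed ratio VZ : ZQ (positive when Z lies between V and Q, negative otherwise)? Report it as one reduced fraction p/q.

Work in coordinates with E = (0, 0), Q = (1, 0), C = (0, 1).
1. V lies on line CQ with CV:VQ = 5:2 ⇒ V = (5/7, 2/7)
2. B is the centroid of triangle CQE ⇒ B = (1/3, 1/3)
3. Z is where the line through B parallel to EQ meets line VQ ⇒ Z = (2/3, 1/3)
Z = V + t·(Q−V) with t = -1/6, so VZ:ZQ = t:(1−t) = -1/6:7/6

VZ:ZQ = -1/7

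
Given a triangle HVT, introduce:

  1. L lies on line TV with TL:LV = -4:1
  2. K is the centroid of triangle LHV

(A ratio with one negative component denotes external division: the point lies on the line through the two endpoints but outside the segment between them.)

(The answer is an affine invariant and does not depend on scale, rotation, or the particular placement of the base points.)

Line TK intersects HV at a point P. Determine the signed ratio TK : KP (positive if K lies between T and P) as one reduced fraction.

TK:KP = -10

Assign H = (0, 0), V = (1, 0), T = (0, 1) — the answer is frame-independent, so this choice is without loss of generality.
1. L lies on line TV with TL:LV = -4:1 ⇒ L = (4/3, -1/3)
2. K is the centroid of triangle LHV ⇒ K = (7/9, -1/9)
line TK meets HV at P = (7/10, 0)
K = T + t·(P−T) with t = 10/9, so TK:KP = 10/9:-1/9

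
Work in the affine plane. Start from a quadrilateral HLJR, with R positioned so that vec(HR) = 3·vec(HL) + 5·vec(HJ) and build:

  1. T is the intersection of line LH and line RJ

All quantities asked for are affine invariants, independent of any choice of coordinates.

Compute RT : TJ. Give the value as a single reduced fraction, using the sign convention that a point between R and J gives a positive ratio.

Work in coordinates with H = (0, 0), L = (1, 0), J = (0, 1), R = (3, 5).
1. T is the intersection of line LH and line RJ ⇒ T = (-3/4, 0)
T = R + t·(J−R) with t = 5/4, so RT:TJ = t:(1−t) = 5/4:-1/4

RT:TJ = -5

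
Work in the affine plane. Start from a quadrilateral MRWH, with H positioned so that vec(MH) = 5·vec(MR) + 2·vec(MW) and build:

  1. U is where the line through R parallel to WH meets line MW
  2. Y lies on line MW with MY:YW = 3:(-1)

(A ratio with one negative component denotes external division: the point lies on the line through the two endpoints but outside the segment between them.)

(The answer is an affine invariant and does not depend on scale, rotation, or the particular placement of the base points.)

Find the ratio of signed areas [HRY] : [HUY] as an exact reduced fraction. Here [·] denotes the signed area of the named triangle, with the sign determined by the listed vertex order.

Set M = (0, 0), R = (1, 0), W = (0, 1), H = (5, 2); any affine frame gives the same invariant.
1. U is where the line through R parallel to WH meets line MW ⇒ U = (0, -1/5)
2. Y lies on line MW with MY:YW = 3:(-1) ⇒ Y = (0, 3/2)
2·[HRY] = -8, 2·[HUY] = -17/2
[HRY]:[HUY] = -8:-17/2 = 16/17

[HRY]:[HUY] = 16/17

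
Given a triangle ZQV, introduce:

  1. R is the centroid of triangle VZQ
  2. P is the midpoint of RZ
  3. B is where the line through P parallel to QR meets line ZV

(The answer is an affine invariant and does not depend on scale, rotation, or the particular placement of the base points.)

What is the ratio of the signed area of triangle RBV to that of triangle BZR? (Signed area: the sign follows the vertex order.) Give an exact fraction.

[RBV]:[BZR] = -3

Set Z = (0, 0), Q = (1, 0), V = (0, 1); any affine frame gives the same invariant.
1. R is the centroid of triangle VZQ ⇒ R = (1/3, 1/3)
2. P is the midpoint of RZ ⇒ P = (1/6, 1/6)
3. B is where the line through P parallel to QR meets line ZV ⇒ B = (0, 1/4)
2·[RBV] = -1/4, 2·[BZR] = 1/12
[RBV]:[BZR] = -1/4:1/12 = -3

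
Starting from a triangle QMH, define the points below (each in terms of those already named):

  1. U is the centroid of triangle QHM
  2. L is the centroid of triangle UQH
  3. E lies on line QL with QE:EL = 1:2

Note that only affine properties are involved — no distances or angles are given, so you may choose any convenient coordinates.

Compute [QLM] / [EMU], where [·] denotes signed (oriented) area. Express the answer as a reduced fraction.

Work in coordinates with Q = (0, 0), M = (1, 0), H = (0, 1).
1. U is the centroid of triangle QHM ⇒ U = (1/3, 1/3)
2. L is the centroid of triangle UQH ⇒ L = (1/9, 4/9)
3. E lies on line QL with QE:EL = 1:2 ⇒ E = (1/27, 4/27)
2·[QLM] = -4/9, 2·[EMU] = 2/9
[QLM]:[EMU] = -4/9:2/9 = -2

[QLM]:[EMU] = -2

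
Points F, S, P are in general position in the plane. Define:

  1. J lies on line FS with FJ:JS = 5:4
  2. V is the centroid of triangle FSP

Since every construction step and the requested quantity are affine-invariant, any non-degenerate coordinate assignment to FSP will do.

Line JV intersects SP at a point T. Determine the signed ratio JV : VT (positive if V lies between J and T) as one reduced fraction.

JV:VT = 1/3

Choose coordinates F = (0, 0), S = (1, 0), P = (0, 1).
1. J lies on line FS with FJ:JS = 5:4 ⇒ J = (5/9, 0)
2. V is the centroid of triangle FSP ⇒ V = (1/3, 1/3)
line JV meets SP at T = (-1/3, 4/3)
V = J + t·(T−J) with t = 1/4, so JV:VT = 1/4:3/4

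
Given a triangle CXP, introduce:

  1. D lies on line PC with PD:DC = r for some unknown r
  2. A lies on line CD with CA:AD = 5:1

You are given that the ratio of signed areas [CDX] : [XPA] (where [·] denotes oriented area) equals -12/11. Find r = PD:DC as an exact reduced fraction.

r = 3/4

Work in coordinates with C = (0, 0), X = (1, 0), P = (0, 1).
1. With PD:DC = r, write λ = r/(r+1) so D = P + λ·(C−P); D is affine-linear in λ
2. A lies on line CD with CA:AD = 5:1 ⇒ A is an affine combination of earlier points and hence also affine-linear in λ
Every point depending on D is an affine combination of D and λ-independent points, so each such coordinate is linear in λ; the λ² term in each signed area is a multiple of (C−P)×(C−P) = 0, so 2·[CDX] and 2·[XPA] are each linear in λ. Evaluating at λ=0 and λ=1:
  2·[CDX] = λ − 1,   2·[XPA] = 5/6·λ + 1/6
So [CDX]:[XPA] = (λ − 1) / (5/6·λ + 1/6). Setting this equal to -12/11:
  λ − 1 = -12/11·(5/6·λ + 1/6)  ⇒  λ = 3/7
Then r = λ/(1−λ) = (3/7)/(4/7) = 3/4. Check: with r = 3/4, D = (0, 4/7) and [CDX]:[XPA] = -12/11 as required.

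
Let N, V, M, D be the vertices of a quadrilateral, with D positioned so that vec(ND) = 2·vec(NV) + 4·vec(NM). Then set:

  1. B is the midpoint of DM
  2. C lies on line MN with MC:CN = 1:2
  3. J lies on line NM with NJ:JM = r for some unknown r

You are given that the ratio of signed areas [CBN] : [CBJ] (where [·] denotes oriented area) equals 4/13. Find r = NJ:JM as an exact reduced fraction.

Set N = (0, 0), V = (1, 0), M = (0, 1), D = (2, 4); any affine frame gives the same invariant.
1. B is the midpoint of DM ⇒ B = (1, 5/2)
2. C lies on line MN with MC:CN = 1:2 ⇒ C = (0, 2/3)
3. With NJ:JM = r, write λ = r/(r+1) so J = N + λ·(M−N); J is affine-linear in λ
Every point depending on J is an affine combination of J and λ-independent points, so each such coordinate is linear in λ; the λ² term in each signed area is a multiple of (M−N)×(M−N) = 0, so 2·[CBN] and 2·[CBJ] are each linear in λ. Evaluating at λ=0 and λ=1:
  2·[CBN] = -2/3,   2·[CBJ] = λ − 2/3
So [CBN]:[CBJ] = (-2/3) / (λ − 2/3). Setting this equal to 4/13:
  -2/3 = 4/13·(λ − 2/3)  ⇒  λ = -3/2
Then r = λ/(1−λ) = (-3/2)/(5/2) = -3/5. Check: with r = -3/5, J = (0, -3/2) and [CBN]:[CBJ] = 4/13 as required.

r = -3/5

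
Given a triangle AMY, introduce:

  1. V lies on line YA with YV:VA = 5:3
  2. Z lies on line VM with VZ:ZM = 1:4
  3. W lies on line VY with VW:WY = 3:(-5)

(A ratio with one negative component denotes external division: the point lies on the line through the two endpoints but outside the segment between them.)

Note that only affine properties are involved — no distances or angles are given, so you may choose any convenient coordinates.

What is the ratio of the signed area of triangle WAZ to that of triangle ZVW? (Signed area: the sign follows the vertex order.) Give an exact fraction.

Assign A = (0, 0), M = (1, 0), Y = (0, 1) — the answer is frame-independent, so this choice is without loss of generality.
1. V lies on line YA with YV:VA = 5:3 ⇒ V = (0, 3/8)
2. Z lies on line VM with VZ:ZM = 1:4 ⇒ Z = (1/5, 3/10)
3. W lies on line VY with VW:WY = 3:(-5) ⇒ W = (0, -9/16)
2·[WAZ] = -9/80, 2·[ZVW] = 3/16
[WAZ]:[ZVW] = -9/80:3/16 = -3/5

[WAZ]:[ZVW] = -3/5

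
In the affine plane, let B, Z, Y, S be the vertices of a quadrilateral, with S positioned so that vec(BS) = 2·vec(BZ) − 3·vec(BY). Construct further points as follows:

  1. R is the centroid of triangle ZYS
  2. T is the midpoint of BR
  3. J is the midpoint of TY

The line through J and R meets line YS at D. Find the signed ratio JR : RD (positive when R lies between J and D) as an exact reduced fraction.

Work in coordinates with B = (0, 0), Z = (1, 0), Y = (0, 1), S = (2, -3).
1. R is the centroid of triangle ZYS ⇒ R = (1, -2/3)
2. T is the midpoint of BR ⇒ T = (1/2, -1/3)
3. J is the midpoint of TY ⇒ J = (1/4, 1/3)
line JR meets YS at D = (1/2, 0)
R = J + t·(D−J) with t = 3, so JR:RD = 3:-2

JR:RD = -3/2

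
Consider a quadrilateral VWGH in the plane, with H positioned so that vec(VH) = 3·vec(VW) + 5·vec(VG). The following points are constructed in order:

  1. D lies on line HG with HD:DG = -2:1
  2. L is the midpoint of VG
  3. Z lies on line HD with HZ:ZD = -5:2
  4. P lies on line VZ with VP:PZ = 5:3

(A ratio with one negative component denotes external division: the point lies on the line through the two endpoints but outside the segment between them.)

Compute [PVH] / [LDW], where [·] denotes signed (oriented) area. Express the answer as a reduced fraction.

[PVH]:[LDW] = 5/4

Assign V = (0, 0), W = (1, 0), G = (0, 1), H = (3, 5) — the answer is frame-independent, so this choice is without loss of generality.
1. D lies on line HG with HD:DG = -2:1 ⇒ D = (-3, -3)
2. L is the midpoint of VG ⇒ L = (0, 1/2)
3. Z lies on line HD with HZ:ZD = -5:2 ⇒ Z = (-7, -25/3)
4. P lies on line VZ with VP:PZ = 5:3 ⇒ P = (-35/8, -125/24)
2·[PVH] = 25/4, 2·[LDW] = 5
[PVH]:[LDW] = 25/4:5 = 5/4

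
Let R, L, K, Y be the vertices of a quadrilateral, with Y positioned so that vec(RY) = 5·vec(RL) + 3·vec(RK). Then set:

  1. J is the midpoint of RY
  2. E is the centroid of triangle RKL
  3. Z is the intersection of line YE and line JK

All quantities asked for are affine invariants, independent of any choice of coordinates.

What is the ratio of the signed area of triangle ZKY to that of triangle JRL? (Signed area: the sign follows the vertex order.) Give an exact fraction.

[ZKY]:[JRL] = -20/13

Work in coordinates with R = (0, 0), L = (1, 0), K = (0, 1), Y = (5, 3).
1. J is the midpoint of RY ⇒ J = (5/2, 3/2)
2. E is the centroid of triangle RKL ⇒ E = (1/3, 1/3)
3. Z is the intersection of line YE and line JK ⇒ Z = (30/13, 19/13)
2·[ZKY] = -30/13, 2·[JRL] = 3/2
[ZKY]:[JRL] = -30/13:3/2 = -20/13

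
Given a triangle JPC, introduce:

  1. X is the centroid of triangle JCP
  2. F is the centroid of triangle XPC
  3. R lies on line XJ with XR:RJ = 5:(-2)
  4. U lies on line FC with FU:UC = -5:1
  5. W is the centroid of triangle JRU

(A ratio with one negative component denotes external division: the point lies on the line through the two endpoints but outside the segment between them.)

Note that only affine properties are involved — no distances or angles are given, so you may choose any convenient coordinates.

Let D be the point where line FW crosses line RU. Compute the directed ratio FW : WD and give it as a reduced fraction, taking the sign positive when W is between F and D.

Assign J = (0, 0), P = (1, 0), C = (0, 1) — the answer is frame-independent, so this choice is without loss of generality.
1. X is the centroid of triangle JCP ⇒ X = (1/3, 1/3)
2. F is the centroid of triangle XPC ⇒ F = (4/9, 4/9)
3. R lies on line XJ with XR:RJ = 5:(-2) ⇒ R = (-2/9, -2/9)
4. U lies on line FC with FU:UC = -5:1 ⇒ U = (-1/9, 41/36)
5. W is the centroid of triangle JRU ⇒ W = (-1/9, 11/36)
line FW meets RU at D = (-13/72, 83/288)
W = F + t·(D−F) with t = 8/9, so FW:WD = 8/9:1/9

FW:WD = 8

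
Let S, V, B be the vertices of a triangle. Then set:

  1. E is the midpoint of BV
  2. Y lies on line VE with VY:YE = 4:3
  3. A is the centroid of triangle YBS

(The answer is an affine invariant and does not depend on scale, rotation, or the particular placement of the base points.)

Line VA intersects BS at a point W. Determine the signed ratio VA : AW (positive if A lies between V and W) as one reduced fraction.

VA:AW = 16/5

Set S = (0, 0), V = (1, 0), B = (0, 1); any affine frame gives the same invariant.
1. E is the midpoint of BV ⇒ E = (1/2, 1/2)
2. Y lies on line VE with VY:YE = 4:3 ⇒ Y = (5/7, 2/7)
3. A is the centroid of triangle YBS ⇒ A = (5/21, 3/7)
line VA meets BS at W = (0, 9/16)
A = V + t·(W−V) with t = 16/21, so VA:AW = 16/21:5/21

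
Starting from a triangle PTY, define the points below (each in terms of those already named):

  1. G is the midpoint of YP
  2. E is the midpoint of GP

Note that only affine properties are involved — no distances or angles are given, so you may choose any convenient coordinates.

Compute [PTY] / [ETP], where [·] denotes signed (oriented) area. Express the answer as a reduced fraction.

[PTY]:[ETP] = -4

Assign P = (0, 0), T = (1, 0), Y = (0, 1) — the answer is frame-independent, so this choice is without loss of generality.
1. G is the midpoint of YP ⇒ G = (0, 1/2)
2. E is the midpoint of GP ⇒ E = (0, 1/4)
2·[PTY] = 1, 2·[ETP] = -1/4
[PTY]:[ETP] = 1:-1/4 = -4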